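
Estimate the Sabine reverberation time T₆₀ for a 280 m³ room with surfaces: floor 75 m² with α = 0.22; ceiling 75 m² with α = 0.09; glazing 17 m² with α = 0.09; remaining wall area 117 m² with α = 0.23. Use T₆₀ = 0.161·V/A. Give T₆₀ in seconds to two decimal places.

0.87 s

A = Σ Sᵢαᵢ = 75·0.22 + 75·0.09 + 17·0.09 + 117·0.23 = 51.69 m².
T₆₀ = 0.161 × 280 / 51.69 = 0.872 s.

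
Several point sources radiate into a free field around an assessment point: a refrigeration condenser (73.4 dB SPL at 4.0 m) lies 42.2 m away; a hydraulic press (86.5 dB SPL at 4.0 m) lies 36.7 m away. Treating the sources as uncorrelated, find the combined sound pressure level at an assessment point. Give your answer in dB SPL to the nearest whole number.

First find each source's level at the receiver (point-source: −20·log₁₀(r/r_ref)), then combine on an intensity basis.
refrigeration condenser: 73.4 − 20·log₁₀(42.2/4.0) = 73.4 − 20.47 = 52.93 dB SPL.
hydraulic press: 86.5 − 20·log₁₀(36.7/4.0) = 86.5 − 19.25 = 67.25 dB SPL.
Σ 10^(L/10) = 5.503e+06 → L_total = 10·log₁₀(5.503e+06) = 67.41 dB SPL.

67 dB SPL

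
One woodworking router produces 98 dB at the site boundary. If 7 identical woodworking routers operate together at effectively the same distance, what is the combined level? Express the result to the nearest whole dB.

With 7 equal, uncorrelated contributions the intensity is 7× that of one unit, giving a rise of 10·log₁₀ 7.
L_total = 98 + 10·log₁₀(7) = 98 + 8.451 = 106.45 dB.

106 dB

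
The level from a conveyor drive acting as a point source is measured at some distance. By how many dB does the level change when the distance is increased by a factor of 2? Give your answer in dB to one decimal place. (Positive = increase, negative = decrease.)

-6.0 dB

Point-source spreading: ΔL = −20·log₁₀(r₂/r₁).
ΔL = −20·log₁₀(2) = -6.02 dB.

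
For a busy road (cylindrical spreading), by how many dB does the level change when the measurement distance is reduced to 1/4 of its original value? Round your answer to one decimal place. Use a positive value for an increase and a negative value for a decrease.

Line-source spreading: ΔL = −10·log₁₀(r₂/r₁).
ΔL = −10·log₁₀(0.25) = +6.02 dB.

+6.0 dB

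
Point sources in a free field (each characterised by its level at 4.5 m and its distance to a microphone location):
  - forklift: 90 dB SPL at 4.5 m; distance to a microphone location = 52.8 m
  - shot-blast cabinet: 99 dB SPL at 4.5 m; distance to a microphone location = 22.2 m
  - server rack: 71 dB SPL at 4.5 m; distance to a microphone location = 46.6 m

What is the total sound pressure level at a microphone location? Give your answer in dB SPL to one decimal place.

85.2 dB SPL

Propagate each source to the receiver with L = L_ref − 20·log₁₀(r/r_ref), then add intensities.
forklift: 90 − 20·log₁₀(52.8/4.5) = 90 − 21.39 = 68.61 dB SPL.
shot-blast cabinet: 99 − 20·log₁₀(22.2/4.5) = 99 − 13.86 = 85.14 dB SPL.
server rack: 71 − 20·log₁₀(46.6/4.5) = 71 − 20.30 = 50.70 dB SPL.
Σ 10^(L/10) = 3.338e+08 → L_total = 10·log₁₀(3.338e+08) = 85.23 dB SPL.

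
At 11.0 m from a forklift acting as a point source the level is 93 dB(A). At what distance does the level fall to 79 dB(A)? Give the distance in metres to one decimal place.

For a point source L₁ − L₂ = 20·log₁₀(r₂/r₁), so r₂ = r₁·10^((L₁−L₂)/20).
r₂ = 11.0·10^((93−79)/20) = 11.0·10^(14.0/20) = 55.13 m.

55.1 m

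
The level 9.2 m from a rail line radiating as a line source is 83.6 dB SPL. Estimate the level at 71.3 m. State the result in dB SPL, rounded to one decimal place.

74.7 dB SPL

For a line source, L₂ = L₁ − 10·log₁₀(r₂/r₁).
L₂ = 83.6 − 10·log₁₀(71.3/9.2) = 83.6 − 8.893 = 74.71 dB SPL.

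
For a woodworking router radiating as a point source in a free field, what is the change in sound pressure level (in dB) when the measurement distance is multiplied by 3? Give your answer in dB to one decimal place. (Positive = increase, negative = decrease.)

-9.5 dB

Point-source spreading: ΔL = −20·log₁₀(r₂/r₁).
ΔL = −20·log₁₀(3) = -9.54 dB.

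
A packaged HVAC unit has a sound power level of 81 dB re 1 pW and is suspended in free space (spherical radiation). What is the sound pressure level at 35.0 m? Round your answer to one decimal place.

39.1 dB

L_p = L_w − 10·log₁₀(4π·r²) with r = 35.0 m.
4π·r² = 1.539e+04 m², 10·log₁₀ of that is 41.873 dB.
L_p = 81 − 41.873 = 39.13 dB.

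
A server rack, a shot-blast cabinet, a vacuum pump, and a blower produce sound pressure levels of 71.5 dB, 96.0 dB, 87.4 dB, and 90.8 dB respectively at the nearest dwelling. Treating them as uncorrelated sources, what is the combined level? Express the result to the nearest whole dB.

For uncorrelated sources the intensities add, so convert each level to linear form, sum, and take 10·log₁₀ of the total.
Σ 10^(L/10) = 10^(71.5/10) + 10^(96.0/10) + 10^(87.4/10) + 10^(90.8/10) = 5.747e+09.
L_total = 10·log₁₀(5.747e+09) = 97.59 dB.

98 dB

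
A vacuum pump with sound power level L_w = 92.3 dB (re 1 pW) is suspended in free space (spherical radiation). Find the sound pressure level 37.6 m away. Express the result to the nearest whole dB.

L_p = L_w − 10·log₁₀(4π·r²) with r = 37.6 m.
4π·r² = 1.777e+04 m², 10·log₁₀ of that is 42.496 dB.
L_p = 92.3 − 42.496 = 49.80 dB.

50 dB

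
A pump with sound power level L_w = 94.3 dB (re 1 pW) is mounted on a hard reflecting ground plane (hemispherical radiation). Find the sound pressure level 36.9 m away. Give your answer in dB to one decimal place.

The power spreads over a hemisphere of area 2π·r², so L_p = L_w − 10·log₁₀(2π·r²).
2π·r² = 8555 m², 10·log₁₀ of that is 39.322 dB.
L_p = 94.3 − 39.322 = 54.98 dB.

55.0 dB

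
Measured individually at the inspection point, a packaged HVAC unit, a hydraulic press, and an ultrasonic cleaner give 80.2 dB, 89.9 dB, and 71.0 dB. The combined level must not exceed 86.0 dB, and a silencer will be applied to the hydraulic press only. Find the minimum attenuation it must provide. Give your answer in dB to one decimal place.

5.4 dB

The untreated sources together contribute 10^(80.2/10) + 10^(71.0/10) = 1.173e+08, i.e. 80.69 dB.
To meet 86.0 dB overall, the treated hydraulic press may contribute at most 10^(86.0/10) − 1.173e+08 = 2.808e+08, i.e. 84.48 dB.
Required insertion loss = 89.9 − 84.48 = 5.42 dB.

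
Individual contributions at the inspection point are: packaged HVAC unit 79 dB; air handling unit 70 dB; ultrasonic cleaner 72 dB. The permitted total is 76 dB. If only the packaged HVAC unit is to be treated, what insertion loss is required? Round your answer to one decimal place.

7.6 dB

Everything except the packaged HVAC unit sums to 10^(70/10) + 10^(72/10) = 2.585e+07 in linear terms, 74.12 dB.
To meet 76 dB overall, the treated packaged HVAC unit may contribute at most 10^(76/10) − 2.585e+07 = 1.396e+07, i.e. 71.45 dB.
So the packaged HVAC unit must be reduced from 79 to 71.45 dB: IL = 7.55 dB.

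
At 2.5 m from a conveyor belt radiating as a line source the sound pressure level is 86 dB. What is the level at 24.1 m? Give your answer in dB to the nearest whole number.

Cylindrical spreading from a line source gives a 10·log₁₀(r₂/r₁) drop.
L₂ = 86 − 10·log₁₀(24.1/2.5) = 86 − 9.841 = 76.16 dB.

76 dB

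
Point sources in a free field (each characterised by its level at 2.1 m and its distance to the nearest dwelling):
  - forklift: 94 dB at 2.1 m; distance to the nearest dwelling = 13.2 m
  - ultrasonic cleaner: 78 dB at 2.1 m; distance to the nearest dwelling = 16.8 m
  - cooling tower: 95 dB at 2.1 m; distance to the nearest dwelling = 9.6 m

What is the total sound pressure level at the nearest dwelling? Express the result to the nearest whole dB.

83 dB

First find each source's level at the receiver (point-source: −20·log₁₀(r/r_ref)), then combine on an intensity basis.
forklift: 94 − 20·log₁₀(13.2/2.1) = 94 − 15.97 = 78.03 dB.
ultrasonic cleaner: 78 − 20·log₁₀(16.8/2.1) = 78 − 18.06 = 59.94 dB.
cooling tower: 95 − 20·log₁₀(9.6/2.1) = 95 − 13.20 = 81.80 dB.
Σ 10^(L/10) = 2.159e+08 → L_total = 10·log₁₀(2.159e+08) = 83.34 dB.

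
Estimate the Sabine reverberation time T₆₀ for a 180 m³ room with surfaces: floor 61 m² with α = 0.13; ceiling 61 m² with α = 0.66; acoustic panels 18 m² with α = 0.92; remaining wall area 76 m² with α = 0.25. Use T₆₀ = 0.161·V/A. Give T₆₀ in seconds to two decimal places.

Summing Sᵢαᵢ: 61·0.13 + 61·0.66 + 18·0.92 + 76·0.25 = 83.75 m².
T₆₀ = 0.161 × 180 / 83.75 = 0.346 s.

0.35 s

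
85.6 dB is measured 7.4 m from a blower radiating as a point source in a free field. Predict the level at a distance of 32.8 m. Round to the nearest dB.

73 dB

Spherical spreading from a point source gives a 20·log₁₀(r₂/r₁) drop.
L₂ = 85.6 − 20·log₁₀(32.8/7.4) = 85.6 − 12.933 = 72.67 dB.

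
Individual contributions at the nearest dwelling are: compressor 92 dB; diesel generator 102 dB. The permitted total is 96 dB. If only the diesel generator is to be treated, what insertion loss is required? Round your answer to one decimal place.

8.2 dB

Fixed contribution from the other source: Σ 10^(L/10) = 10^(92/10) = 1.585e+09 (92.00 dB).
To meet 96 dB overall, the treated diesel generator may contribute at most 10^(96/10) − 1.585e+09 = 2.396e+09, i.e. 93.80 dB.
So the diesel generator must be reduced from 102 to 93.80 dB: IL = 8.20 dB.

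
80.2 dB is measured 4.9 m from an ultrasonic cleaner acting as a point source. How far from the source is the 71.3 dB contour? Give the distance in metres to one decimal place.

13.7 m

Point-source spreading drops the level by 20·log₁₀(r₂/r₁); inverting, r₂/r₁ = 10^(ΔL/20).
r₂ = 4.9·10^((80.2−71.3)/20) = 4.9·10^(8.9/20) = 13.65 m.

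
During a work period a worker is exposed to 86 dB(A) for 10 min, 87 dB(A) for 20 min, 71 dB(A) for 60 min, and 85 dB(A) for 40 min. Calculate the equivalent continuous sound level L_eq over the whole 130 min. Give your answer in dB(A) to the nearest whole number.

83 dB(A)

The energy average is taken in the linear domain: L_eq = 10·log₁₀[(Σ tᵢ·10^(Lᵢ/10))/T], T = 130 min.
Σ tᵢ·10^(Lᵢ/10) = 10·10^(86/10) + 20·10^(87/10) + 60·10^(71/10) + 40·10^(85/10) = 2.741e+10.
L_eq = 10·log₁₀(2.741e+10/130) = 83.24 dB(A).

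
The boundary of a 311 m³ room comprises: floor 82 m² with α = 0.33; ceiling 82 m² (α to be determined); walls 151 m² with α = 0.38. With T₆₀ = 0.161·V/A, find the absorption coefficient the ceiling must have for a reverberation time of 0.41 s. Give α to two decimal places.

A = 0.161·V/T₆₀ = 0.161·311/0.41 = 122.12 m² sabins.
Absorption from the other surfaces = 82·0.33 + 151·0.38 = 84.44 m², so the ceiling must supply 37.68 m² over 82 m².
α = 37.68/82 = 0.460.

0.46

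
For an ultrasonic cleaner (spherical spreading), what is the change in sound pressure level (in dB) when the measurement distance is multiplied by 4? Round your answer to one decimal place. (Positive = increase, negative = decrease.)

-12.0 dB

With spherical spreading the level changes by −20·log₁₀(r₂/r₁).
ΔL = −20·log₁₀(4) = -12.04 dB.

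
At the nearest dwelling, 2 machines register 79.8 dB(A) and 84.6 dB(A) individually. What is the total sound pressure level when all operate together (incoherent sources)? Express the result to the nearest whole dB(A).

For uncorrelated sources the intensities add, so convert each level to linear form, sum, and take 10·log₁₀ of the total.
Σ 10^(L/10) = 10^(79.8/10) + 10^(84.6/10) = 3.839e+08.
L_total = 10·log₁₀(3.839e+08) = 85.84 dB(A).

86 dB(A)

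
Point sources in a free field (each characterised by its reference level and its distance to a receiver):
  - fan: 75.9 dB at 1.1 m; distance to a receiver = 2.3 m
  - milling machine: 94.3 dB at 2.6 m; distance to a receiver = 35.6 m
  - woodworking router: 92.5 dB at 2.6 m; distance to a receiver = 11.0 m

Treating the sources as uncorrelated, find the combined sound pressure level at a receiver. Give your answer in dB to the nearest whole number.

Apply inverse-square spreading to bring every level to the receiver, then sum 10^(L/10).
fan: 75.9 − 20·log₁₀(2.3/1.1) = 75.9 − 6.41 = 69.49 dB.
milling machine: 94.3 − 20·log₁₀(35.6/2.6) = 94.3 − 22.73 = 71.57 dB.
woodworking router: 92.5 − 20·log₁₀(11.0/2.6) = 92.5 − 12.53 = 79.97 dB.
Σ 10^(L/10) = 1.226e+08 → L_total = 10·log₁₀(1.226e+08) = 80.89 dB.

81 dB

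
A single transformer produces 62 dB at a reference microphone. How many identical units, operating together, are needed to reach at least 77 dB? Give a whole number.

Need L₁ + 10·log₁₀ N ≥ 77, i.e. log₁₀ N ≥ 1.50.
N ≥ 10^(15.0/10) = 31.623, so N = 32.

32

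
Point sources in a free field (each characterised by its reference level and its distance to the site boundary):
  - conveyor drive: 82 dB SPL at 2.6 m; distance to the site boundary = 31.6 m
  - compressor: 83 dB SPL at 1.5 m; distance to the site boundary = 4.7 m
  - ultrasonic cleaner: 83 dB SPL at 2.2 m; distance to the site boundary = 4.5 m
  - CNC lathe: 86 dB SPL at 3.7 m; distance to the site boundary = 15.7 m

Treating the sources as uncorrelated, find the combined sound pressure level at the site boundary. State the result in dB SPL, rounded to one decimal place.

79.6 dB SPL

First find each source's level at the receiver (point-source: −20·log₁₀(r/r_ref)), then combine on an intensity basis.
conveyor drive: 82 − 20·log₁₀(31.6/2.6) = 82 − 21.69 = 60.31 dB SPL.
compressor: 83 − 20·log₁₀(4.7/1.5) = 83 − 9.92 = 73.08 dB SPL.
ultrasonic cleaner: 83 − 20·log₁₀(4.5/2.2) = 83 − 6.22 = 76.78 dB SPL.
CNC lathe: 86 − 20·log₁₀(15.7/3.7) = 86 − 12.55 = 73.45 dB SPL.
Σ 10^(L/10) = 9.120e+07 → L_total = 10·log₁₀(9.120e+07) = 79.60 dB SPL.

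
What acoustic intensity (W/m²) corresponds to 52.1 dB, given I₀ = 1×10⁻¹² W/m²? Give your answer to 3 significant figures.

1.62e-07 W/m²

I = I₀·10^(L/10) = 10⁻¹² × 10^(52.1/10) = 10^(-6.790).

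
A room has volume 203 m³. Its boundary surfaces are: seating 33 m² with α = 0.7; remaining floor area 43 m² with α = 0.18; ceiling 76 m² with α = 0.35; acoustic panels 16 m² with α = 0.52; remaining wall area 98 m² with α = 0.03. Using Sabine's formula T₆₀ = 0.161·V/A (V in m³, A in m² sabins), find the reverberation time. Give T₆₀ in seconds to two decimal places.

Summing Sᵢαᵢ: 33·0.7 + 43·0.18 + 76·0.35 + 16·0.52 + 98·0.03 = 68.70 m².
T₆₀ = 0.161·V/A = 0.161·203/68.70 = 0.476 s.

0.48 s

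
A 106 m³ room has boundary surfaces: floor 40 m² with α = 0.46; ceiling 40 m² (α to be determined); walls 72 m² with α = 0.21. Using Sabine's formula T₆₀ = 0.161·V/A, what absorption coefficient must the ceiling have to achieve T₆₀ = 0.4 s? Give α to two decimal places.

0.23

From T₆₀ = 0.161·V/A, the target T₆₀ = 0.4 s needs A = 0.161·106/0.4 = 42.66 m².
Absorption from the other surfaces = 40·0.46 + 72·0.21 = 33.52 m², so the ceiling must supply 9.14 m² over 40 m².
α = 9.14/40 = 0.229.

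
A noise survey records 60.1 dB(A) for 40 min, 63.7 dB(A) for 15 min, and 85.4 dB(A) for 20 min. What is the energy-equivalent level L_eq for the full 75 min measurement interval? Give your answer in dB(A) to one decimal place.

L_eq = 10·log₁₀[(1/T)·Σ tᵢ·10^(Lᵢ/10)] with T = 75 min.
Σ tᵢ·10^(Lᵢ/10) = 40·10^(60.1/10) + 15·10^(63.7/10) + 20·10^(85.4/10) = 7.011e+09.
L_eq = 10·log₁₀(7.011e+09/75) = 79.71 dB(A).

79.7 dB(A)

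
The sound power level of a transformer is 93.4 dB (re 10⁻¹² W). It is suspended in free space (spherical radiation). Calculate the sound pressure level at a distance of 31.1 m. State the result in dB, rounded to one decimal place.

52.6 dB

The power spreads over a sphere of area 4π·r², so L_p = L_w − 10·log₁₀(4π·r²).
4π·r² = 1.215e+04 m², 10·log₁₀ of that is 40.847 dB.
L_p = 93.4 − 40.847 = 52.55 dB.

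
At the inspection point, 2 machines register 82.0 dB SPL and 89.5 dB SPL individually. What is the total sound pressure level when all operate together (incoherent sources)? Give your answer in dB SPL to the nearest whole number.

Incoherent sources combine by intensity addition: L_total = 10·log₁₀(Σ 10^(L_i/10)).
Σ 10^(L/10) = 10^(82.0/10) + 10^(89.5/10) = 1.050e+09.
L_total = 10·log₁₀(1.050e+09) = 90.21 dB SPL.

90 dB SPL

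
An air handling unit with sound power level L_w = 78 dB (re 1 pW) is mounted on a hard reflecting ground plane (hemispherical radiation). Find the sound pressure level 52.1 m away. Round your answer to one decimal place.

L_p = L_w − 10·log₁₀(2π·r²) with r = 52.1 m.
2π·r² = 1.706e+04 m², 10·log₁₀ of that is 42.319 dB.
L_p = 78 − 42.319 = 35.68 dB.

35.7 dB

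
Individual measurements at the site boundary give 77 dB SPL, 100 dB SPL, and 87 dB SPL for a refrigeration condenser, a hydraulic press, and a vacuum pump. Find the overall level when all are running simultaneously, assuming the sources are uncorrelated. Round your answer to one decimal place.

100.2 dB SPL

Incoherent sources combine by intensity addition: L_total = 10·log₁₀(Σ 10^(L_i/10)).
Σ 10^(L/10) = 10^(77/10) + 10^(100/10) + 10^(87/10) = 1.055e+10.
L_total = 10·log₁₀(1.055e+10) = 100.23 dB SPL.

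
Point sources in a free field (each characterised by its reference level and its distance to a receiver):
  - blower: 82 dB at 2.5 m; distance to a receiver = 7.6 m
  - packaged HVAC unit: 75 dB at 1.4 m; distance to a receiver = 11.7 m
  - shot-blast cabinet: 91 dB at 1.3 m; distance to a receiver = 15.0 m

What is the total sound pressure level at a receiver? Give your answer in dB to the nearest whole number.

First find each source's level at the receiver (point-source: −20·log₁₀(r/r_ref)), then combine on an intensity basis.
blower: 82 − 20·log₁₀(7.6/2.5) = 82 − 9.66 = 72.34 dB.
packaged HVAC unit: 75 − 20·log₁₀(11.7/1.4) = 75 − 18.44 = 56.56 dB.
shot-blast cabinet: 91 − 20·log₁₀(15.0/1.3) = 91 − 21.24 = 69.76 dB.
Σ 10^(L/10) = 2.706e+07 → L_total = 10·log₁₀(2.706e+07) = 74.32 dB.

74 dB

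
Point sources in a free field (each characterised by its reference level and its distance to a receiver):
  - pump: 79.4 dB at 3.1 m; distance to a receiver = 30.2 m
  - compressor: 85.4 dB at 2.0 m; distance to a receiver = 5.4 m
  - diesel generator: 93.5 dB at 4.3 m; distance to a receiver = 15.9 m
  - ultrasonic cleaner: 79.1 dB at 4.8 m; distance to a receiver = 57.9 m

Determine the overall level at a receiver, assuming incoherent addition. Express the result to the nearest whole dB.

Propagate each source to the receiver with L = L_ref − 20·log₁₀(r/r_ref), then add intensities.
pump: 79.4 − 20·log₁₀(30.2/3.1) = 79.4 − 19.77 = 59.63 dB.
compressor: 85.4 − 20·log₁₀(5.4/2.0) = 85.4 − 8.63 = 76.77 dB.
diesel generator: 93.5 − 20·log₁₀(15.9/4.3) = 93.5 − 11.36 = 82.14 dB.
ultrasonic cleaner: 79.1 − 20·log₁₀(57.9/4.8) = 79.1 − 21.63 = 57.47 dB.
Σ 10^(L/10) = 2.128e+08 → L_total = 10·log₁₀(2.128e+08) = 83.28 dB.

83 dB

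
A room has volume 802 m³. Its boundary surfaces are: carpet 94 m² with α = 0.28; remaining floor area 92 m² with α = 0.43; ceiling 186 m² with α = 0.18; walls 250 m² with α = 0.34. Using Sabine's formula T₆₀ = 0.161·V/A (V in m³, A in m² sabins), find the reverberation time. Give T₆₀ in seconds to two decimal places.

0.70 s

Summing Sᵢαᵢ: 94·0.28 + 92·0.43 + 186·0.18 + 250·0.34 = 184.36 m².
T₆₀ = 0.161 × 802 / 184.36 = 0.700 s.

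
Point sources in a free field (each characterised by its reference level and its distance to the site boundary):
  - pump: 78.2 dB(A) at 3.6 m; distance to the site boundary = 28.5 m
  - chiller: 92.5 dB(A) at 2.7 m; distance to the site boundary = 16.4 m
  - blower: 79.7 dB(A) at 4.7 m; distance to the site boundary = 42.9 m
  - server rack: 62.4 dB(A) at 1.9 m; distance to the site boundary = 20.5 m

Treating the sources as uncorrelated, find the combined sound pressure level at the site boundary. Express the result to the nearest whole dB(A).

Propagate each source to the receiver with L = L_ref − 20·log₁₀(r/r_ref), then add intensities.
pump: 78.2 − 20·log₁₀(28.5/3.6) = 78.2 − 17.97 = 60.23 dB(A).
chiller: 92.5 − 20·log₁₀(16.4/2.7) = 92.5 − 15.67 = 76.83 dB(A).
blower: 79.7 − 20·log₁₀(42.9/4.7) = 79.7 − 19.21 = 60.49 dB(A).
server rack: 62.4 − 20·log₁₀(20.5/1.9) = 62.4 − 20.66 = 41.74 dB(A).
Σ 10^(L/10) = 5.039e+07 → L_total = 10·log₁₀(5.039e+07) = 77.02 dB(A).

77 dB(A)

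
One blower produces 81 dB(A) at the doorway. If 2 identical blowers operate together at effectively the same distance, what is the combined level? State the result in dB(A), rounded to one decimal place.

N identical incoherent sources raise the level by 10·log₁₀ N.
L_total = 81 + 10·log₁₀(2) = 81 + 3.010 = 84.01 dB(A).

84.0 dB(A)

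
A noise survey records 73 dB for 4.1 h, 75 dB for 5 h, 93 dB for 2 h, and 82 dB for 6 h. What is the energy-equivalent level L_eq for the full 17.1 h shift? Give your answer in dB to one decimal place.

Weight each interval's intensity by its duration and average over T = 17.1 h:
Σ tᵢ·10^(Lᵢ/10) = 4.1·10^(73/10) + 5·10^(75/10) + 2·10^(93/10) + 6·10^(82/10) = 5.181e+09.
L_eq = 10·log₁₀(5.181e+09/17.1) = 84.81 dB.

84.8 dB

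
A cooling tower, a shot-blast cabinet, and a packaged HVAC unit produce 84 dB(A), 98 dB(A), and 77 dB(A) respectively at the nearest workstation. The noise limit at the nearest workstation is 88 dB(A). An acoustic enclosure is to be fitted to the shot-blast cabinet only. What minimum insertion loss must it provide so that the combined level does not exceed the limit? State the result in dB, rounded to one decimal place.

Everything except the shot-blast cabinet sums to 10^(84/10) + 10^(77/10) = 3.013e+08 in linear terms, 84.79 dB(A).
The limit corresponds to 10^(88/10) = 6.310e+08; subtracting the fixed part leaves 3.296e+08 for the shot-blast cabinet, i.e. 85.18 dB(A).
Required insertion loss = 98 − 85.18 = 12.82 dB.

12.8 dB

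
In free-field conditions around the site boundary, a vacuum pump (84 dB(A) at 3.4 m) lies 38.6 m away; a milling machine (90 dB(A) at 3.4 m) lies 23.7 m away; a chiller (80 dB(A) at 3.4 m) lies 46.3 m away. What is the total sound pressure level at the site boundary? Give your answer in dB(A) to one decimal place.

73.6 dB(A)

First find each source's level at the receiver (point-source: −20·log₁₀(r/r_ref)), then combine on an intensity basis.
vacuum pump: 84 − 20·log₁₀(38.6/3.4) = 84 − 21.10 = 62.90 dB(A).
milling machine: 90 − 20·log₁₀(23.7/3.4) = 90 − 16.87 = 73.13 dB(A).
chiller: 80 − 20·log₁₀(46.3/3.4) = 80 − 22.68 = 57.32 dB(A).
Σ 10^(L/10) = 2.307e+07 → L_total = 10·log₁₀(2.307e+07) = 73.63 dB(A).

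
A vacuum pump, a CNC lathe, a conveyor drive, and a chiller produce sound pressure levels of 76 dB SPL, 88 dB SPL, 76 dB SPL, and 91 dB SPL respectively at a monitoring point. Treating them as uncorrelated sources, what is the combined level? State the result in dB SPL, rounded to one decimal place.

92.9 dB SPL

For uncorrelated sources the intensities add, so convert each level to linear form, sum, and take 10·log₁₀ of the total.
Σ 10^(L/10) = 10^(76/10) + 10^(88/10) + 10^(76/10) + 10^(91/10) = 1.970e+09.
L_total = 10·log₁₀(1.970e+09) = 92.94 dB SPL.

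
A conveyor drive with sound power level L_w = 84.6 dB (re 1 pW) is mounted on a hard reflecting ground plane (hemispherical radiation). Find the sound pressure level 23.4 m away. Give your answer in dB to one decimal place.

49.2 dB

L_p = L_w − 10·log₁₀(2π·r²) with r = 23.4 m.
2π·r² = 3440 m², 10·log₁₀ of that is 35.366 dB.
L_p = 84.6 − 35.366 = 49.23 dB.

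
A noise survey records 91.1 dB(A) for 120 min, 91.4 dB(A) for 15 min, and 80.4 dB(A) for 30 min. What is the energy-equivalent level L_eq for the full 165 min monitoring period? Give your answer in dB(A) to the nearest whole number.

90 dB(A)

L_eq = 10·log₁₀[(1/T)·Σ tᵢ·10^(Lᵢ/10)] with T = 165 min.
Σ tᵢ·10^(Lᵢ/10) = 120·10^(91.1/10) + 15·10^(91.4/10) + 30·10^(80.4/10) = 1.786e+11.
L_eq = 10·log₁₀(1.786e+11/165) = 90.34 dB(A).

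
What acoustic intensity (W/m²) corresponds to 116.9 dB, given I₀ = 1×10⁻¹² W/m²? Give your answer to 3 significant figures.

0.490 W/m²

I = I₀·10^(L/10) = 10⁻¹² × 10^(116.9/10) = 10^(-0.310).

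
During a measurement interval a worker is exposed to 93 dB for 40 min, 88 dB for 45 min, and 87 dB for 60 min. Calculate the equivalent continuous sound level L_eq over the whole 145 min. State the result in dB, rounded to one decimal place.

Weight each interval's intensity by its duration and average over T = 145 min:
Σ tᵢ·10^(Lᵢ/10) = 40·10^(93/10) + 45·10^(88/10) + 60·10^(87/10) = 1.383e+11.
L_eq = 10·log₁₀(1.383e+11/145) = 89.79 dB.

89.8 dB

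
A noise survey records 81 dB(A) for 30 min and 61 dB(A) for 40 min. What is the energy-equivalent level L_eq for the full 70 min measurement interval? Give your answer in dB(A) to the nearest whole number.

77 dB(A)

Weight each interval's intensity by its duration and average over T = 70 min:
Σ tᵢ·10^(Lᵢ/10) = 30·10^(81/10) + 40·10^(61/10) = 3.827e+09.
L_eq = 10·log₁₀(3.827e+09/70) = 77.38 dB(A).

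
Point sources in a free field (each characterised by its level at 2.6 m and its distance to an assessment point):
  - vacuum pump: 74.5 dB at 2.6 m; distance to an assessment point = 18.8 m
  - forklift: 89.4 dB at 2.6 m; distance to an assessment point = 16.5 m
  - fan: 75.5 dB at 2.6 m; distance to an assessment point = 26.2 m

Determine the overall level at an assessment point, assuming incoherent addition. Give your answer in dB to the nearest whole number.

Propagate each source to the receiver with L = L_ref − 20·log₁₀(r/r_ref), then add intensities.
vacuum pump: 74.5 − 20·log₁₀(18.8/2.6) = 74.5 − 17.18 = 57.32 dB.
forklift: 89.4 − 20·log₁₀(16.5/2.6) = 89.4 − 16.05 = 73.35 dB.
fan: 75.5 − 20·log₁₀(26.2/2.6) = 75.5 − 20.07 = 55.43 dB.
Σ 10^(L/10) = 2.251e+07 → L_total = 10·log₁₀(2.251e+07) = 73.52 dB.

74 dB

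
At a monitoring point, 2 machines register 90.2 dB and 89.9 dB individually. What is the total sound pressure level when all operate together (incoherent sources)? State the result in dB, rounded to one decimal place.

Incoherent sources combine by intensity addition: L_total = 10·log₁₀(Σ 10^(L_i/10)).
Σ 10^(L/10) = 10^(90.2/10) + 10^(89.9/10) = 2.024e+09.
L_total = 10·log₁₀(2.024e+09) = 93.06 dB.

93.1 dB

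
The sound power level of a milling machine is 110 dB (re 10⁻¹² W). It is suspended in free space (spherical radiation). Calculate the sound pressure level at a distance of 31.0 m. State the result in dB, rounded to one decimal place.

69.2 dB

L_p = L_w − 10·log₁₀(4π·r²) with r = 31.0 m.
4π·r² = 1.208e+04 m², 10·log₁₀ of that is 40.819 dB.
L_p = 110 − 40.819 = 69.18 dB.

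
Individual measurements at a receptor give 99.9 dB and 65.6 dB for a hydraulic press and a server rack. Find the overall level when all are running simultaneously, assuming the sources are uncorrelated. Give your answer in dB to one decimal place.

99.9 dB

For uncorrelated sources the intensities add, so convert each level to linear form, sum, and take 10·log₁₀ of the total.
Σ 10^(L/10) = 10^(99.9/10) + 10^(65.6/10) = 9.776e+09.
L_total = 10·log₁₀(9.776e+09) = 99.90 dB.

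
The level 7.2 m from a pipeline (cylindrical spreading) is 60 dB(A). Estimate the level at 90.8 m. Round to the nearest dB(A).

Cylindrical spreading from a line source gives a 10·log₁₀(r₂/r₁) drop.
L₂ = 60 − 10·log₁₀(90.8/7.2) = 60 − 11.008 = 48.99 dB(A).

49 dB(A)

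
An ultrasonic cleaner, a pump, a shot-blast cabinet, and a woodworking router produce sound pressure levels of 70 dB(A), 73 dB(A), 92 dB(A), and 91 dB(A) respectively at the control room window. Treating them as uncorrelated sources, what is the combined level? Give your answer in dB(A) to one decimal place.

For uncorrelated sources the intensities add, so convert each level to linear form, sum, and take 10·log₁₀ of the total.
Σ 10^(L/10) = 10^(70/10) + 10^(73/10) + 10^(92/10) + 10^(91/10) = 2.874e+09.
L_total = 10·log₁₀(2.874e+09) = 94.58 dB(A).

94.6 dB(A)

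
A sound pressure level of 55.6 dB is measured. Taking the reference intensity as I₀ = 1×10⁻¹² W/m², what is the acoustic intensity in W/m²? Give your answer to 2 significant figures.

I/I₀ = 10^(55.6/10) = 3.631e+05, so I = 3.631e+05 × 10⁻¹² W/m².

3.6e-07 W/m²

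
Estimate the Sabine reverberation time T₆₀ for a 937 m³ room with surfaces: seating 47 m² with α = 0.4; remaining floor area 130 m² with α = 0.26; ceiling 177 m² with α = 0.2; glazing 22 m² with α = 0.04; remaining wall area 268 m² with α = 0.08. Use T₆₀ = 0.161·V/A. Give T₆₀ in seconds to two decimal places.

Summing Sᵢαᵢ: 47·0.4 + 130·0.26 + 177·0.2 + 22·0.04 + 268·0.08 = 110.32 m².
T₆₀ = 0.161 × 937 / 110.32 = 1.367 s.

1.37 s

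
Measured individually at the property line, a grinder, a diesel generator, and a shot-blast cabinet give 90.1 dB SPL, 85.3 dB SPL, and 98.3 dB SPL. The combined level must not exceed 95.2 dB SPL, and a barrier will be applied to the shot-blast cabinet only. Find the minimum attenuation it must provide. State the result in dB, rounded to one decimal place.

Fixed contribution from the other sources: Σ 10^(L/10) = 10^(90.1/10) + 10^(85.3/10) = 1.362e+09 (91.34 dB SPL).
The limit corresponds to 10^(95.2/10) = 3.311e+09; subtracting the fixed part leaves 1.949e+09 for the shot-blast cabinet, i.e. 92.90 dB SPL.
So the shot-blast cabinet must be reduced from 98.3 to 92.90 dB SPL: IL = 5.40 dB.

5.4 dB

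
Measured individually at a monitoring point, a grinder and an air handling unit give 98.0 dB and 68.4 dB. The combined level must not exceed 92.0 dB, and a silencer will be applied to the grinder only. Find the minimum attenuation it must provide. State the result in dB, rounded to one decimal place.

6.0 dB

Everything except the grinder sums to 10^(68.4/10) = 6.918e+06 in linear terms, 68.40 dB.
To meet 92.0 dB overall, the treated grinder may contribute at most 10^(92.0/10) − 6.918e+06 = 1.578e+09, i.e. 91.98 dB.
Required insertion loss = 98.0 − 91.98 = 6.02 dB.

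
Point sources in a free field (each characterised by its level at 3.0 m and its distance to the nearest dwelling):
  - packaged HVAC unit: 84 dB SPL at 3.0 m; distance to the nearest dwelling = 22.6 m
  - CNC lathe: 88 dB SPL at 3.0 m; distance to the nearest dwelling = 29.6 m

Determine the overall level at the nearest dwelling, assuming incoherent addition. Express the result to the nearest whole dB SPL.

70 dB SPL

Apply inverse-square spreading to bring every level to the receiver, then sum 10^(L/10).
packaged HVAC unit: 84 − 20·log₁₀(22.6/3.0) = 84 − 17.54 = 66.46 dB SPL.
CNC lathe: 88 − 20·log₁₀(29.6/3.0) = 88 − 19.88 = 68.12 dB SPL.
Σ 10^(L/10) = 1.091e+07 → L_total = 10·log₁₀(1.091e+07) = 70.38 dB SPL.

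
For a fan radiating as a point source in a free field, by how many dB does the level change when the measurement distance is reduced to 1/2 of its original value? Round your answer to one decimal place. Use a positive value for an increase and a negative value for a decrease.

+6.0 dB

With spherical spreading the level changes by −20·log₁₀(r₂/r₁).
ΔL = −20·log₁₀(0.5) = +6.02 dB.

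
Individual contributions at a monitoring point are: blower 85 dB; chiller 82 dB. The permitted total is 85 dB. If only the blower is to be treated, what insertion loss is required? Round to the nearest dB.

3 dB

The untreated sources together contribute 10^(82/10) = 1.585e+08, i.e. 82.00 dB.
The limit corresponds to 10^(85/10) = 3.162e+08; subtracting the fixed part leaves 1.577e+08 for the blower, i.e. 81.98 dB.
Required insertion loss = 85 − 81.98 = 3.02 dB.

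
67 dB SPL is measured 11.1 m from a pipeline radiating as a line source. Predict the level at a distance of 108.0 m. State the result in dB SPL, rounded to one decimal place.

57.1 dB SPL

Cylindrical spreading from a line source gives a 10·log₁₀(r₂/r₁) drop.
L₂ = 67 − 10·log₁₀(108.0/11.1) = 67 − 9.881 = 57.12 dB SPL.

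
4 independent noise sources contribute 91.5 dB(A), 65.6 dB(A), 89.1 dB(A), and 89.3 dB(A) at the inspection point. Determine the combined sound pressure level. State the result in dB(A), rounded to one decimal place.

94.9 dB(A)

Incoherent sources combine by intensity addition: L_total = 10·log₁₀(Σ 10^(L_i/10)).
Σ 10^(L/10) = 10^(91.5/10) + 10^(65.6/10) + 10^(89.1/10) + 10^(89.3/10) = 3.080e+09.
L_total = 10·log₁₀(3.080e+09) = 94.89 dB(A).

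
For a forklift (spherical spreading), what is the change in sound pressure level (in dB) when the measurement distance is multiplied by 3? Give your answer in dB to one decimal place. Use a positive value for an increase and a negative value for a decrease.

-9.5 dB

A point source loses 6 dB per doubling of distance; generally ΔL = −20·log₁₀(r₂/r₁).
ΔL = −20·log₁₀(3) = -9.54 dB.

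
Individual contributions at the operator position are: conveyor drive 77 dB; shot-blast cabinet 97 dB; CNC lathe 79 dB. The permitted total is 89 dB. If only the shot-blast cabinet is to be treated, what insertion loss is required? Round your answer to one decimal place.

Fixed contribution from the other sources: Σ 10^(L/10) = 10^(77/10) + 10^(79/10) = 1.296e+08 (81.12 dB).
The limit corresponds to 10^(89/10) = 7.943e+08; subtracting the fixed part leaves 6.648e+08 for the shot-blast cabinet, i.e. 88.23 dB.
So the shot-blast cabinet must be reduced from 97 to 88.23 dB: IL = 8.77 dB.

8.8 dB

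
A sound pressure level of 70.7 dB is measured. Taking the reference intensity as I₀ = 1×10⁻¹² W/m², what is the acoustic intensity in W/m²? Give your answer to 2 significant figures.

1.2e-05 W/m²

I = I₀·10^(L/10) = 10⁻¹² × 10^(70.7/10) = 10^(-4.930).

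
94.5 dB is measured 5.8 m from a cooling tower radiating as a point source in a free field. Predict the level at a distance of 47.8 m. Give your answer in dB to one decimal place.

For a point source, L₂ = L₁ − 20·log₁₀(r₂/r₁).
L₂ = 94.5 − 20·log₁₀(47.8/5.8) = 94.5 − 18.320 = 76.18 dB.

76.2 dB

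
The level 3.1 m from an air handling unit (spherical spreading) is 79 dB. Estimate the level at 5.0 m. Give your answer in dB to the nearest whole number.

75 dB

Spherical spreading from a point source gives a 20·log₁₀(r₂/r₁) drop.
L₂ = 79 − 20·log₁₀(5.0/3.1) = 79 − 4.152 = 74.85 dB.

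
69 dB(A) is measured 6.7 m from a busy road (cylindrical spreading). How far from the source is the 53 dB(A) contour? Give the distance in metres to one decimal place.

For a line source L₁ − L₂ = 10·log₁₀(r₂/r₁), so r₂ = r₁·10^((L₁−L₂)/10).
r₂ = 6.7·10^((69−53)/10) = 6.7·10^(16.0/10) = 266.73 m.

266.7 m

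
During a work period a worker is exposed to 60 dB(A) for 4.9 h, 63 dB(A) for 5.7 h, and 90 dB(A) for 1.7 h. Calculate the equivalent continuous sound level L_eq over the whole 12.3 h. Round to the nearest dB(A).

L_eq = 10·log₁₀[(1/T)·Σ tᵢ·10^(Lᵢ/10)] with T = 12.3 h.
Σ tᵢ·10^(Lᵢ/10) = 4.9·10^(60/10) + 5.7·10^(63/10) + 1.7·10^(90/10) = 1.716e+09.
L_eq = 10·log₁₀(1.716e+09/12.3) = 81.45 dB(A).

81 dB(A)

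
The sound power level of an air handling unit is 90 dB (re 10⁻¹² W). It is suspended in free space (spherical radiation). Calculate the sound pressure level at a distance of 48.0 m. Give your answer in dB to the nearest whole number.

45 dB

Free-field spherical radiation: L_p = L_w − 10·log₁₀(4π·r²), r = 48.0 m.
4π·r² = 2.895e+04 m², 10·log₁₀ of that is 44.617 dB.
L_p = 90 − 44.617 = 45.38 dB.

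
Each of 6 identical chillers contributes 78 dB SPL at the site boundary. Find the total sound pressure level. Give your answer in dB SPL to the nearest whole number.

N identical incoherent sources raise the level by 10·log₁₀ N.
L_total = 78 + 10·log₁₀(6) = 78 + 7.782 = 85.78 dB SPL.

86 dB SPL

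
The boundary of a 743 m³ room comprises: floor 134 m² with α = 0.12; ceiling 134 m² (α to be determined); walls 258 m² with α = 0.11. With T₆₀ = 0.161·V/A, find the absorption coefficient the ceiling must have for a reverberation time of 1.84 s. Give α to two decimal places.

A = 0.161·V/T₆₀ = 0.161·743/1.84 = 65.01 m² sabins.
Absorption from the other surfaces = 134·0.12 + 258·0.11 = 44.46 m², so the ceiling must supply 20.55 m² over 134 m².
α = 20.55/134 = 0.153.

0.15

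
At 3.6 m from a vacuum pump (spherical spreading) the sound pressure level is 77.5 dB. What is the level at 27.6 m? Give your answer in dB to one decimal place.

59.8 dB

Spherical spreading from a point source gives a 20·log₁₀(r₂/r₁) drop.
L₂ = 77.5 − 20·log₁₀(27.6/3.6) = 77.5 − 17.692 = 59.81 dB.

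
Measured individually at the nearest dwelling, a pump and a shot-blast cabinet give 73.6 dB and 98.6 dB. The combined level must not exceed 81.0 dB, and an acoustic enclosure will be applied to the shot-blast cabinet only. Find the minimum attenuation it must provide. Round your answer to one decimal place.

18.5 dB

Everything except the shot-blast cabinet sums to 10^(73.6/10) = 2.291e+07 in linear terms, 73.60 dB.
The limit corresponds to 10^(81.0/10) = 1.259e+08; subtracting the fixed part leaves 1.030e+08 for the shot-blast cabinet, i.e. 80.13 dB.
So the shot-blast cabinet must be reduced from 98.6 to 80.13 dB: IL = 18.47 dB.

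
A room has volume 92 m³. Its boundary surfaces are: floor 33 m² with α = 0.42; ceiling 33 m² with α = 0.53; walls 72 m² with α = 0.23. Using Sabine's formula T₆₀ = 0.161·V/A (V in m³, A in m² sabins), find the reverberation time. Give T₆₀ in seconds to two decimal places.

Total absorption A = 33·0.42 + 33·0.53 + 72·0.23 = 47.91 m² sabins.
T₆₀ = 0.161·V/A = 0.161·92/47.91 = 0.309 s.

0.31 s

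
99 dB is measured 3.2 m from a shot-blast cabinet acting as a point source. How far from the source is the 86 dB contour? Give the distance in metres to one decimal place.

14.3 m

For a point source L₁ − L₂ = 20·log₁₀(r₂/r₁), so r₂ = r₁·10^((L₁−L₂)/20).
r₂ = 3.2·10^((99−86)/20) = 3.2·10^(13.0/20) = 14.29 m.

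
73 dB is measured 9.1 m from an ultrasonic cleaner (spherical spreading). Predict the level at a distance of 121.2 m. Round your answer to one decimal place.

50.5 dB

Point-source attenuation: ΔL = 20·log₁₀(r₂/r₁) = 20·log₁₀(121.2/9.1) = 22.489 dB.
L₂ = 73 − 20·log₁₀(121.2/9.1) = 73 − 22.489 = 50.51 dB.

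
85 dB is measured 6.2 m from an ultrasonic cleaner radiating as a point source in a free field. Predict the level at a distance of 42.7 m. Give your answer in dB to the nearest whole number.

68 dB

Point-source attenuation: ΔL = 20·log₁₀(r₂/r₁) = 20·log₁₀(42.7/6.2) = 16.761 dB.
L₂ = 85 − 20·log₁₀(42.7/6.2) = 85 − 16.761 = 68.24 dB.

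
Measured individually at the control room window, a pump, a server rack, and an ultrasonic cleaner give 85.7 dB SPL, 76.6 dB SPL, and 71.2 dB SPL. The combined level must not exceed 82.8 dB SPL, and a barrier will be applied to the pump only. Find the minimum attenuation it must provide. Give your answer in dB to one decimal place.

4.5 dB

The untreated sources together contribute 10^(76.6/10) + 10^(71.2/10) = 5.889e+07, i.e. 77.70 dB SPL.
To meet 82.8 dB SPL overall, the treated pump may contribute at most 10^(82.8/10) − 5.889e+07 = 1.317e+08, i.e. 81.19 dB SPL.
So the pump must be reduced from 85.7 to 81.19 dB SPL: IL = 4.51 dB.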